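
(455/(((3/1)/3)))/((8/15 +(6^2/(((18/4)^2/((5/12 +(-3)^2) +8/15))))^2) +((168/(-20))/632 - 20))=291154500/187757431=1.55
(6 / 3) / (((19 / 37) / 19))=74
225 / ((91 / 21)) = 675 / 13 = 51.92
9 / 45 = 1 / 5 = 0.20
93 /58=1.60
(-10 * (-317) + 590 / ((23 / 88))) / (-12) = -452.28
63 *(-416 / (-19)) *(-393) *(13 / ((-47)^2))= -133896672 / 41971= -3190.22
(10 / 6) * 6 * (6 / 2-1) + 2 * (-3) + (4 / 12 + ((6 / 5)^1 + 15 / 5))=278 / 15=18.53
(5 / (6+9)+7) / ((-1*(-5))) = 22 / 15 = 1.47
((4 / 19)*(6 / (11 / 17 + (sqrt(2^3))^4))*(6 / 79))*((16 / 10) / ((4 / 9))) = 44064 / 8247995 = 0.01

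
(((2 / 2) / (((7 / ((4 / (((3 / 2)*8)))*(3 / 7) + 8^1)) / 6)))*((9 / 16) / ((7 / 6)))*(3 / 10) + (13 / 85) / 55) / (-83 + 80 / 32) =-12986357 / 1032670100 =-0.01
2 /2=1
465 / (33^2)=155 / 363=0.43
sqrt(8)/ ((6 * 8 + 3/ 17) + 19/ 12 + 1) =408 * sqrt(2)/ 10355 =0.06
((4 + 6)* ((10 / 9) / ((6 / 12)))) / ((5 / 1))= 40 / 9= 4.44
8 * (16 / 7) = 128 / 7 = 18.29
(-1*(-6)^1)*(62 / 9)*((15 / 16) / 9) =4.31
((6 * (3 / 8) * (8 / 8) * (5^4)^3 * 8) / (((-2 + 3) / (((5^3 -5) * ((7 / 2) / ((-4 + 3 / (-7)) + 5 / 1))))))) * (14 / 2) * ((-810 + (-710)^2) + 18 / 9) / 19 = 11379363310546875000 / 19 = 598913858449835526.32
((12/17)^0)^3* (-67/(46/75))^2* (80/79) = 505012500/41791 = 12084.24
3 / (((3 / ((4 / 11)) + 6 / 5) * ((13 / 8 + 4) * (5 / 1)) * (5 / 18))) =64 / 1575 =0.04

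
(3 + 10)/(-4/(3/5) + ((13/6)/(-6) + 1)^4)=-21835008/10917599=-2.00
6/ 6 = 1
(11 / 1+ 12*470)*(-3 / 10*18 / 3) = -10171.80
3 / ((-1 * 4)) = -0.75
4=4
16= 16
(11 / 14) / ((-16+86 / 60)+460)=165 / 93541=0.00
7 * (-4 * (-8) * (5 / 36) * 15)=1400 / 3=466.67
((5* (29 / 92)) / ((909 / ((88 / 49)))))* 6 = 6380 / 341481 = 0.02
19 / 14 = 1.36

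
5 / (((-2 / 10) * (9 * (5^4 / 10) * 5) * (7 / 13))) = -26 / 1575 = -0.02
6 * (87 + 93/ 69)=12192/ 23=530.09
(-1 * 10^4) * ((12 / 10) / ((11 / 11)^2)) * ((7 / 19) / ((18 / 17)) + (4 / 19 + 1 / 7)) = -3358000 / 399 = -8416.04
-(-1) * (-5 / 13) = -5 / 13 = -0.38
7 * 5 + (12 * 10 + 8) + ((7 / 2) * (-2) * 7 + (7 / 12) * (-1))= 1361 / 12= 113.42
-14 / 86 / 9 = -7 / 387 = -0.02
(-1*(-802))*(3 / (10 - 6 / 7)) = 8421 / 32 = 263.16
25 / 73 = 0.34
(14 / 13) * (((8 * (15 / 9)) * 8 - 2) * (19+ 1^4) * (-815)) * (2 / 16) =-8956850 / 39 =-229662.82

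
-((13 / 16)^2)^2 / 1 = -28561 / 65536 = -0.44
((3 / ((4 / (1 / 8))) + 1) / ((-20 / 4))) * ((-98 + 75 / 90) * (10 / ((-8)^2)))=3.32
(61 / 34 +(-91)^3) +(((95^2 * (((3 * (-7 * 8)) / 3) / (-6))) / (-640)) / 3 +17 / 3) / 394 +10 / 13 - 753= -18916356446863 / 25077312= -754321.53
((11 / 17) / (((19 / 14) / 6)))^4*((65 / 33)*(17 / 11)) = 130525274880 / 640267073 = 203.86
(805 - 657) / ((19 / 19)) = 148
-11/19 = -0.58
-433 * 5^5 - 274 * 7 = -1355043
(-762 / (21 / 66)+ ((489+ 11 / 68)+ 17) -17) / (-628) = 907111 / 298928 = 3.03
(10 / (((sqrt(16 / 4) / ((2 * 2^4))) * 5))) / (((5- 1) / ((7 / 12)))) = 14 / 3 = 4.67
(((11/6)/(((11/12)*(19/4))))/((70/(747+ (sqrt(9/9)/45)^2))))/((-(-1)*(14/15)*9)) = 3025352/5655825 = 0.53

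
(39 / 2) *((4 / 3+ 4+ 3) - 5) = 65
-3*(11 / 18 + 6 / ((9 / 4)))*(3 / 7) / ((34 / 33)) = -1947 / 476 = -4.09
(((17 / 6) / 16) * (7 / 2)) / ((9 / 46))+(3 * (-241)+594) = -125.83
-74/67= -1.10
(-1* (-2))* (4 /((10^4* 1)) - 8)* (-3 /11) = 59997 /13750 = 4.36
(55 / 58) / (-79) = -55 / 4582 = -0.01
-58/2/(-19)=29/19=1.53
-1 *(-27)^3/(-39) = -6561/13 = -504.69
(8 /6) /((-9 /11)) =-44 /27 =-1.63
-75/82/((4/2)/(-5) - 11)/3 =125/4674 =0.03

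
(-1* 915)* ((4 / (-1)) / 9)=1220 / 3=406.67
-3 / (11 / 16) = -48 / 11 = -4.36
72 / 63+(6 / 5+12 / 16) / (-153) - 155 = -1098631 / 7140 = -153.87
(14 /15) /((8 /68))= 7.93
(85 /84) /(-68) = -5 /336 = -0.01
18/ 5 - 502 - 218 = -716.40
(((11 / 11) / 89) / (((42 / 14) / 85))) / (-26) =-85 / 6942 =-0.01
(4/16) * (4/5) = 1/5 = 0.20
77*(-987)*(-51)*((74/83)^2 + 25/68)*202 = 12540722592321/13778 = 910199055.91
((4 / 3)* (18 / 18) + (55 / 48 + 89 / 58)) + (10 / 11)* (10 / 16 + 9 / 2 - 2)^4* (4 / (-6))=-52707377 / 979968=-53.78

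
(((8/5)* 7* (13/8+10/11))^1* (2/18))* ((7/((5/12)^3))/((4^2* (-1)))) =-131124/6875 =-19.07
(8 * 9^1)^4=26873856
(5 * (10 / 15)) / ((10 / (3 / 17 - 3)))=-0.94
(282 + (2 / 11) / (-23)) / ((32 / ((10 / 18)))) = 22295 / 4554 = 4.90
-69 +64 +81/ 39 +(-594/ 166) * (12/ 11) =-7366/ 1079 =-6.83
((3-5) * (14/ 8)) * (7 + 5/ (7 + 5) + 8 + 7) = -1883/ 24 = -78.46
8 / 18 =0.44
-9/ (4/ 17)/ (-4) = 153/ 16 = 9.56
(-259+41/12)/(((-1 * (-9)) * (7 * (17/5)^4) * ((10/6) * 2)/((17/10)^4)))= -3067/40320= -0.08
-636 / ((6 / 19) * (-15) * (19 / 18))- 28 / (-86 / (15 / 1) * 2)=129.64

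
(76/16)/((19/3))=3/4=0.75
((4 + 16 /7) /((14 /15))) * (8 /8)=330 /49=6.73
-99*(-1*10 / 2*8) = 3960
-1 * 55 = -55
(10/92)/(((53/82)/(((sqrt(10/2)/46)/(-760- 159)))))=-205 * sqrt(5)/51532006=-0.00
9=9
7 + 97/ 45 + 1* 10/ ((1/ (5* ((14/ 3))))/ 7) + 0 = 73912/ 45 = 1642.49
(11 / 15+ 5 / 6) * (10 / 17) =47 / 51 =0.92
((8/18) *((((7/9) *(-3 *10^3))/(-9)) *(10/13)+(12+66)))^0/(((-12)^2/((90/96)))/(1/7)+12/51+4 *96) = 85/124052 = 0.00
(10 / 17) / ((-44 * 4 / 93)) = -465 / 1496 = -0.31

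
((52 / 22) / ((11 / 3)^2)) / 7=234 / 9317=0.03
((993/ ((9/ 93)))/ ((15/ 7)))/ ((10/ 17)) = 1221059/ 150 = 8140.39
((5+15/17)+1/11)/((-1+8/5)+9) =5585/8976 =0.62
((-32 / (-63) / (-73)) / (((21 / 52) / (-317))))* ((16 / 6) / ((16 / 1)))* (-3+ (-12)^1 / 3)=-6.37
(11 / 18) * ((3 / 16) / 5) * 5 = 0.11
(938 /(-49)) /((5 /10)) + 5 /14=-37.93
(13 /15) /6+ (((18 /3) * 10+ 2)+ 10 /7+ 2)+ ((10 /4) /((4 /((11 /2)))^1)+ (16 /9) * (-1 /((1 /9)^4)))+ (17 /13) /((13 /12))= -9875120083 /851760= -11593.78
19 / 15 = 1.27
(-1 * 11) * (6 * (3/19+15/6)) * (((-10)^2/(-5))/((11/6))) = 36360/19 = 1913.68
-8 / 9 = -0.89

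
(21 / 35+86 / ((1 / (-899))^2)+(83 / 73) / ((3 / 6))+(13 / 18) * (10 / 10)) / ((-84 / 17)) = -7763045794999 / 551880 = -14066546.70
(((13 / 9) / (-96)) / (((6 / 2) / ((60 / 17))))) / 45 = -0.00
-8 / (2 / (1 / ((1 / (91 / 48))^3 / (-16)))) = 436.09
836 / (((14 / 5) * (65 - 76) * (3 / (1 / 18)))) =-95 / 189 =-0.50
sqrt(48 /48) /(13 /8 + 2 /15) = 120 /211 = 0.57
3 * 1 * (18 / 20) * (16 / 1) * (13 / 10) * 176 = 247104 / 25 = 9884.16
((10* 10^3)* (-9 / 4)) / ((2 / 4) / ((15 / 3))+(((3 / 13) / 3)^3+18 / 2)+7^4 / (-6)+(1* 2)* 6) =741487500 / 12492127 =59.36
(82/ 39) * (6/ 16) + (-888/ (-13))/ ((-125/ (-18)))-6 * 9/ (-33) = 876671/ 71500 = 12.26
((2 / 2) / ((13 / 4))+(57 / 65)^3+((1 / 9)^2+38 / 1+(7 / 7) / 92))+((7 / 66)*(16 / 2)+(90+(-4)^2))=3283395315971 / 22511560500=145.85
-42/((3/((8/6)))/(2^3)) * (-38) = 5674.67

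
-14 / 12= -1.17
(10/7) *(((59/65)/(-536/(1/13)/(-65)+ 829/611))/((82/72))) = 110920/10575663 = 0.01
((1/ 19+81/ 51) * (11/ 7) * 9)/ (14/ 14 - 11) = -5247/ 2261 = -2.32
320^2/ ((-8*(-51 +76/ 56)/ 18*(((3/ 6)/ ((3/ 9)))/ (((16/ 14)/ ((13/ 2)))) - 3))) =6881280/ 8201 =839.08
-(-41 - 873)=914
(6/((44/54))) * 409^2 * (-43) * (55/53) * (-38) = 110701547370/53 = 2088708440.94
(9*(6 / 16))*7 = 23.62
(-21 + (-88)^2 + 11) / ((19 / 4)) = 30936 / 19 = 1628.21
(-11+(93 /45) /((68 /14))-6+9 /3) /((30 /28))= -48461 /3825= -12.67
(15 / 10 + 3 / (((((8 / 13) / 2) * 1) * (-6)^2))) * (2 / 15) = 17 / 72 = 0.24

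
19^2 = 361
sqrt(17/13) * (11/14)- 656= -656 + 11 * sqrt(221)/182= -655.10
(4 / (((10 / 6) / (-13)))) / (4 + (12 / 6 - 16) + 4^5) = -2 / 65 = -0.03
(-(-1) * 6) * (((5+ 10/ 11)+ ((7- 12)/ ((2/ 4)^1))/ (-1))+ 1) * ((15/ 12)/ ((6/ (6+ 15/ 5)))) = 4185/ 22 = 190.23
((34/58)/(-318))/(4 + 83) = -17/802314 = -0.00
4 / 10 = 2 / 5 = 0.40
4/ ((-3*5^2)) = -4/ 75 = -0.05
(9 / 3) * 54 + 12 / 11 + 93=2817 / 11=256.09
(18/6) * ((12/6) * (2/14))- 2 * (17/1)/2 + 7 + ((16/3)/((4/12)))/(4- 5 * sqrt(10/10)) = -176/7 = -25.14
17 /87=0.20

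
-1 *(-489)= 489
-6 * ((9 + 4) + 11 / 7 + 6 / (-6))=-570 / 7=-81.43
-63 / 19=-3.32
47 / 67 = 0.70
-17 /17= -1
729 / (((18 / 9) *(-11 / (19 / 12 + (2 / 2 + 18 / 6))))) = -16281 / 88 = -185.01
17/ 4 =4.25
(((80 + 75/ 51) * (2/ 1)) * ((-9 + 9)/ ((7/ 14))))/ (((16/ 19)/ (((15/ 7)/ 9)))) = 0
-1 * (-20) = 20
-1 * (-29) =29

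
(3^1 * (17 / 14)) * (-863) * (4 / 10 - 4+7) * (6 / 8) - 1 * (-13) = -2241023 / 280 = -8003.65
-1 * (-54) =54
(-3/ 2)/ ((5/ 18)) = -27/ 5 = -5.40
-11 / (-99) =1 / 9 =0.11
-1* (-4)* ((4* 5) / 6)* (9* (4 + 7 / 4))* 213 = 146970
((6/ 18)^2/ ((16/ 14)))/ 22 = 7/ 1584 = 0.00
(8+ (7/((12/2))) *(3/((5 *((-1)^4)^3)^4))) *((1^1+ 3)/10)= 10007/3125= 3.20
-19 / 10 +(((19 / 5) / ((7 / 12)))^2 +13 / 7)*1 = 103863 / 2450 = 42.39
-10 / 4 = -5 / 2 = -2.50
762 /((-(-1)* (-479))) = -762 /479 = -1.59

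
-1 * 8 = -8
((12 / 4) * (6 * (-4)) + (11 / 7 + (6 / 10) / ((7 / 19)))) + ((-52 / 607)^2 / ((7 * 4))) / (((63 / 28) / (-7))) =-1140731624 / 16580205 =-68.80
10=10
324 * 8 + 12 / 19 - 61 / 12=589961 / 228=2587.55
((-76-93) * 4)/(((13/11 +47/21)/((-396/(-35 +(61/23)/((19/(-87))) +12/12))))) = -13511554056/7965175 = -1696.33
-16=-16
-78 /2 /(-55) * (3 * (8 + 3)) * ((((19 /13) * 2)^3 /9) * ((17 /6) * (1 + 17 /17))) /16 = 116603 /5070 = 23.00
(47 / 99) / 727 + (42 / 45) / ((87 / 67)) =2502667 / 3478695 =0.72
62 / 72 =31 / 36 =0.86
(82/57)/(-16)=-0.09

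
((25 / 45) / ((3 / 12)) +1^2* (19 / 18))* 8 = 236 / 9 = 26.22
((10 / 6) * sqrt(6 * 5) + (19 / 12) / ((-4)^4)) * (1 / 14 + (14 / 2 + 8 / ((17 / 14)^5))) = 3815240489 / 61065209856 + 1004010655 * sqrt(30) / 59633994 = 92.28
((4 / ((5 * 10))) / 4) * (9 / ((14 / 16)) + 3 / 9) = 223 / 1050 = 0.21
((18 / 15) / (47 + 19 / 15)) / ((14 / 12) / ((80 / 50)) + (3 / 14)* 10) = 1512 / 174665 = 0.01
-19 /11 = -1.73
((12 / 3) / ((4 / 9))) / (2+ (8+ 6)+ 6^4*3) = 9 / 3904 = 0.00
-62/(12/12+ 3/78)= -1612/27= -59.70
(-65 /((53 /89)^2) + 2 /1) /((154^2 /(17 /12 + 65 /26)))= -7978203 /266472976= -0.03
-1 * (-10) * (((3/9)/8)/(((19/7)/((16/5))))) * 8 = 224/57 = 3.93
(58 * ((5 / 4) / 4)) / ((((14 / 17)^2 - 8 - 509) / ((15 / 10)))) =-0.05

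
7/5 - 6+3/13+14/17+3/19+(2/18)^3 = -51830588/15305355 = -3.39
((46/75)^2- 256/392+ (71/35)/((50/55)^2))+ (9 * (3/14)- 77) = -80365349/1102500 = -72.89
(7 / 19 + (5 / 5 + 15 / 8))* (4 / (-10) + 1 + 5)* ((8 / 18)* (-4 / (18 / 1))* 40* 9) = -645.80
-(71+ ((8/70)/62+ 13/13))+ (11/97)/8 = -60610737/841960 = -71.99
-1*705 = -705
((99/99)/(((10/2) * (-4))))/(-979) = 1/19580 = 0.00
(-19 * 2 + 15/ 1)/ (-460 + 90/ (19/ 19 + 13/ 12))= 115/ 2084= 0.06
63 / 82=0.77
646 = 646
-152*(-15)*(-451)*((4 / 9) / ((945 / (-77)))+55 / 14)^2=-75126679748978 / 4822335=-15578901.04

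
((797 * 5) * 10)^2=1588022500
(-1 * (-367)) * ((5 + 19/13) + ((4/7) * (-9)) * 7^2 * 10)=-11992092/13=-922468.62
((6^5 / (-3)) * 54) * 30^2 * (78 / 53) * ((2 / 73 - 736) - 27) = 547264998259200 / 3869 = 141448694303.23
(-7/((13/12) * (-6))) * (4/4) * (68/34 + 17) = 266/13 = 20.46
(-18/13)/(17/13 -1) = -9/2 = -4.50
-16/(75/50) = -32/3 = -10.67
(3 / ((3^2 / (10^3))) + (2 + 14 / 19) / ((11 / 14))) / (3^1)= 211184 / 1881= 112.27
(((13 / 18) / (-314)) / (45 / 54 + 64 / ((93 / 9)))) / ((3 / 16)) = -3224 / 1846791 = -0.00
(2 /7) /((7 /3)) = 6 /49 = 0.12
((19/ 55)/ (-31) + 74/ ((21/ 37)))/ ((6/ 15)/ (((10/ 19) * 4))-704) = -93357820/ 503998341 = -0.19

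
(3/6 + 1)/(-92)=-3/184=-0.02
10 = 10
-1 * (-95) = 95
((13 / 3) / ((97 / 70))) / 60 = 91 / 1746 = 0.05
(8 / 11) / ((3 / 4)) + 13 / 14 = 877 / 462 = 1.90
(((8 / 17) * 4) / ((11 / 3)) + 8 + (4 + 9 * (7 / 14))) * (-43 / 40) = -273609 / 14960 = -18.29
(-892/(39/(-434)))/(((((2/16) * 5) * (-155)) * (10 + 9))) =-99904/18525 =-5.39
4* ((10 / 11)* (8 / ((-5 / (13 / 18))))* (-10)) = 4160 / 99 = 42.02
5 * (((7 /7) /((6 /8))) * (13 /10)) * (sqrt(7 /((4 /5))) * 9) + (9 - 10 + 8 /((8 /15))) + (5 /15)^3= 379 /27 + 39 * sqrt(35)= 244.76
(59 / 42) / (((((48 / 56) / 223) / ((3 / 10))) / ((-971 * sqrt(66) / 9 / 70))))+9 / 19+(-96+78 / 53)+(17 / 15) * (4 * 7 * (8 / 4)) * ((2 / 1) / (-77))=-12775447 * sqrt(66) / 75600 - 15901549 / 166155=-1468.56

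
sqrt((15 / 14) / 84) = sqrt(10) / 28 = 0.11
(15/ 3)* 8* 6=240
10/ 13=0.77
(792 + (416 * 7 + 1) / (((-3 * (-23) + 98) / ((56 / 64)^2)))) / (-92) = -8607633 / 983296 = -8.75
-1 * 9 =-9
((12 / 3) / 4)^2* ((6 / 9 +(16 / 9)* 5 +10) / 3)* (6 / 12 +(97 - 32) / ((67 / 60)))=692296 / 1809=382.70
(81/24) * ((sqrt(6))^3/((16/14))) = 567 * sqrt(6)/32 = 43.40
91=91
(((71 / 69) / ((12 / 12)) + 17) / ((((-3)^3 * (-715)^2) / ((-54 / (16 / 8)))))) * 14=17416 / 35274525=0.00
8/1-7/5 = 33/5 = 6.60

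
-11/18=-0.61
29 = 29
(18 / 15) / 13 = 0.09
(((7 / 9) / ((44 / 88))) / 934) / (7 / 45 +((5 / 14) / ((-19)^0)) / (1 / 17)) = 490 / 1832041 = 0.00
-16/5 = -3.20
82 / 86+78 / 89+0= 7003 / 3827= 1.83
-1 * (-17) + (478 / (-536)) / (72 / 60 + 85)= 1962441 / 115508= 16.99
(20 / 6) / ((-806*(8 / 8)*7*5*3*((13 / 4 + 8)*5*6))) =-0.00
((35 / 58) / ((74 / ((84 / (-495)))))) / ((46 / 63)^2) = -64827 / 24975148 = -0.00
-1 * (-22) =22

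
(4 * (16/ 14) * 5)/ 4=40/ 7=5.71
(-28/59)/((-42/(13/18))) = 13/1593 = 0.01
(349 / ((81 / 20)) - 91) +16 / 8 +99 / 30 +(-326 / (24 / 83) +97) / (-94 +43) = 20.68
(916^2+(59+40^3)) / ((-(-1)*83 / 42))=37930830 / 83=456997.95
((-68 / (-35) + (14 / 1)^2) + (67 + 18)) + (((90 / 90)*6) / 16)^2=634107 / 2240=283.08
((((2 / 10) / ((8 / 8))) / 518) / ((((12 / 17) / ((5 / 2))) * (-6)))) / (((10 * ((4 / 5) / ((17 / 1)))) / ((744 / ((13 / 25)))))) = -0.69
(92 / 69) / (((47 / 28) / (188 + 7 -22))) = 19376 / 141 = 137.42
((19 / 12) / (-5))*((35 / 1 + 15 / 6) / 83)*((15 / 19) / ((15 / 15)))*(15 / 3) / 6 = -125 / 1328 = -0.09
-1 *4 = -4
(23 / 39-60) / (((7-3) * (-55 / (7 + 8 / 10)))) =2317 / 1100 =2.11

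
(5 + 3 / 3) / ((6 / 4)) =4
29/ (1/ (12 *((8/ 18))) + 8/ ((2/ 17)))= 464/ 1091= 0.43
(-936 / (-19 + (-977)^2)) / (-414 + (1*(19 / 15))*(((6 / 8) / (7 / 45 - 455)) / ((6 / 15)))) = 8514688 / 3594836904345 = 0.00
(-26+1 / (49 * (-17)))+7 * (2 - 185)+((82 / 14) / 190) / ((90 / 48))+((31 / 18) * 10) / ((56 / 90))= -6074273711 / 4748100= -1279.31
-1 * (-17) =17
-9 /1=-9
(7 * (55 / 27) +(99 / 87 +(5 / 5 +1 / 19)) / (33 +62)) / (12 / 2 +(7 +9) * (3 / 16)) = 1.59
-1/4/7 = -1/28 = -0.04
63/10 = 6.30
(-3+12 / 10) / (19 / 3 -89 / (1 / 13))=27 / 17260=0.00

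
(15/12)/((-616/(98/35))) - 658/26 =-57917/2288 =-25.31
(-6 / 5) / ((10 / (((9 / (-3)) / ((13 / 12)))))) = 108 / 325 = 0.33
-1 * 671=-671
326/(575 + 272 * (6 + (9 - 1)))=326/4383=0.07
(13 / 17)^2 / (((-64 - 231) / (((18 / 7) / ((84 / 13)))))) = -6591 / 8354990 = -0.00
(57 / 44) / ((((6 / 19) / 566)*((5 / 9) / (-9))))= -8275203 / 220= -37614.56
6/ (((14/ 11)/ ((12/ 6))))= 66/ 7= 9.43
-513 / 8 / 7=-513 / 56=-9.16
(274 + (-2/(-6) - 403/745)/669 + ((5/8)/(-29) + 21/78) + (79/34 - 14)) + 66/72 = 263.49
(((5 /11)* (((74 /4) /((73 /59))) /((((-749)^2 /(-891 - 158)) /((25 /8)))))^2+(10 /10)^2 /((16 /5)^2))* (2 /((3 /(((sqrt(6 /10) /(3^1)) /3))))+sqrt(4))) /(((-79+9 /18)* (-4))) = 0.00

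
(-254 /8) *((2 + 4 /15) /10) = -2159 /300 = -7.20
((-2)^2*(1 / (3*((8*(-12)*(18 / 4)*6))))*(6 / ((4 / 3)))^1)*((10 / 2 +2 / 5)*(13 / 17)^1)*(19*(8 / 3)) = -247 / 510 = -0.48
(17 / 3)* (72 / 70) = 204 / 35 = 5.83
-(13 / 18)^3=-2197 / 5832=-0.38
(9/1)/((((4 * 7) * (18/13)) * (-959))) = -13/53704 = -0.00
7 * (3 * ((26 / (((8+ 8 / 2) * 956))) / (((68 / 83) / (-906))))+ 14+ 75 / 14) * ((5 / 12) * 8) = 26935375 / 97512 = 276.23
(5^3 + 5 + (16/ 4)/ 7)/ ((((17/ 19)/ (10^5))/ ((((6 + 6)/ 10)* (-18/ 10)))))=-3751056000/ 119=-31521478.99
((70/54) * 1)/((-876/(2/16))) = -35/189216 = -0.00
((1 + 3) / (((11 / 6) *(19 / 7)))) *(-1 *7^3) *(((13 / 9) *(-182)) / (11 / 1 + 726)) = 45446128 / 462099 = 98.35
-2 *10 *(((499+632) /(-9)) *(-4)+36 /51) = -513440 /51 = -10067.45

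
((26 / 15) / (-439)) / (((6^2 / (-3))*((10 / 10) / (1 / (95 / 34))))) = 221 / 1876725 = 0.00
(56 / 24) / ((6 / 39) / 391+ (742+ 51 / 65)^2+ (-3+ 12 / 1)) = 11563825 / 2734372074528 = 0.00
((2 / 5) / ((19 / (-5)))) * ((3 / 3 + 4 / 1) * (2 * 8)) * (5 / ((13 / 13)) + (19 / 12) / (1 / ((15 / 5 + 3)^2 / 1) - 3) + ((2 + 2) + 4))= -213440 / 2033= -104.99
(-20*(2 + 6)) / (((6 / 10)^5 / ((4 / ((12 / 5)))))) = -2500000 / 729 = -3429.36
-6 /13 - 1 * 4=-58 /13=-4.46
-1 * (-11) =11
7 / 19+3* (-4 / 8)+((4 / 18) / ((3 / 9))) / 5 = -569 / 570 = -1.00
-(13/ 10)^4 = -28561/ 10000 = -2.86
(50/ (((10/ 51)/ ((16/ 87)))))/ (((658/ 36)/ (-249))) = -6095520/ 9541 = -638.88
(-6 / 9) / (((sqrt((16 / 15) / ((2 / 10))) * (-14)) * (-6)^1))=-0.00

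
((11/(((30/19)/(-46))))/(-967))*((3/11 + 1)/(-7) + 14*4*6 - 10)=1566208/14505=107.98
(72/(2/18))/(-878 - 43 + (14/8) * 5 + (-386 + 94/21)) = -54432/108677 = -0.50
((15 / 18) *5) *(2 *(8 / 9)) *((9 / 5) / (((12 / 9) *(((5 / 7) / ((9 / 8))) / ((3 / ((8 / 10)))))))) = 945 / 16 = 59.06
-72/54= -4/3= -1.33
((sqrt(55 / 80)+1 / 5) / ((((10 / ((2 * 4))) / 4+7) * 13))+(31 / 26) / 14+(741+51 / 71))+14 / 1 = 4 * sqrt(11) / 1521+11426828033 / 15118740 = 755.81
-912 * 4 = -3648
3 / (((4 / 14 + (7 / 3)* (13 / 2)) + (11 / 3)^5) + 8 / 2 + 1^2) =10206 / 2324293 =0.00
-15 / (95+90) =-3 / 37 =-0.08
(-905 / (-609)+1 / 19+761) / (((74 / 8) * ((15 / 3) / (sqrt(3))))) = 7058668 * sqrt(3) / 428127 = 28.56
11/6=1.83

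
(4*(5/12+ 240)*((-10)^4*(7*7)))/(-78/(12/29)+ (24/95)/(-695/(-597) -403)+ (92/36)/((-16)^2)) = -3092856301248000000/1237168639429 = -2499947.22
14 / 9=1.56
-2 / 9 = -0.22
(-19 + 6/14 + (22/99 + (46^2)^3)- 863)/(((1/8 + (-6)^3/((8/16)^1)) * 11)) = -4775045191384/2394315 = -1994326.22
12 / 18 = 2 / 3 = 0.67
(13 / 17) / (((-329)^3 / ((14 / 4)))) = -13 / 172969118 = -0.00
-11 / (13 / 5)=-55 / 13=-4.23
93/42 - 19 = -235/14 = -16.79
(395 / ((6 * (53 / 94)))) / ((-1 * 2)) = -18565 / 318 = -58.38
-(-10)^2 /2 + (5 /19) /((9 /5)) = -8525 /171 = -49.85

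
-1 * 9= -9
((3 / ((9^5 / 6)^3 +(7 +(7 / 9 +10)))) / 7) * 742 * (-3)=-68688 / 68630377366163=-0.00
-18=-18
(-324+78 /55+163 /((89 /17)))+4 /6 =-4270109 /14685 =-290.78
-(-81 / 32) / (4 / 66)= 2673 / 64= 41.77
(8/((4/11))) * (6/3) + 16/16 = 45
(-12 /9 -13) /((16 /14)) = -301 /24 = -12.54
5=5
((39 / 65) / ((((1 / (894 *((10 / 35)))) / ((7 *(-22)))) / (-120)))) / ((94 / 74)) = 104791104 / 47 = 2229597.96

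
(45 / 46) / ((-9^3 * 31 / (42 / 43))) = -35 / 827793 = -0.00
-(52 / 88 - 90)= 1967 / 22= 89.41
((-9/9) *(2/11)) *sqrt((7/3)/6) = -sqrt(14)/33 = -0.11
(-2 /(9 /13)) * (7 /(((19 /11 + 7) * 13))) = -77 /432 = -0.18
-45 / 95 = -9 / 19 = -0.47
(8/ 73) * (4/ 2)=0.22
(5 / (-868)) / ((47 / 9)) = -45 / 40796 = -0.00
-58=-58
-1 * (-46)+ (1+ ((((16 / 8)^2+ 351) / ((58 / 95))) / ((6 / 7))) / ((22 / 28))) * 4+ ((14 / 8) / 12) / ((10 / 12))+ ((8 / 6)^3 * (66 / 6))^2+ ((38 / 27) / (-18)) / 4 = 38915694187 / 9302040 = 4183.57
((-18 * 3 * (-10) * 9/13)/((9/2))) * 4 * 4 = 17280/13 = 1329.23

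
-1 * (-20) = 20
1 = 1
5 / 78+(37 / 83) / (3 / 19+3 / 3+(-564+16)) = 1064254 / 16816215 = 0.06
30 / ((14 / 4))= 60 / 7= 8.57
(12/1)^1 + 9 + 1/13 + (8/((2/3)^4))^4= 2690441.14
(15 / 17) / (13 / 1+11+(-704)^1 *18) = -0.00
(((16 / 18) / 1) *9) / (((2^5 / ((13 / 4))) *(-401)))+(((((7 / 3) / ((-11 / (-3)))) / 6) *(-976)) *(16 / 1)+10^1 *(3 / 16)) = -350276335 / 211728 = -1654.37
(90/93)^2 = 900/961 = 0.94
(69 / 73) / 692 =69 / 50516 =0.00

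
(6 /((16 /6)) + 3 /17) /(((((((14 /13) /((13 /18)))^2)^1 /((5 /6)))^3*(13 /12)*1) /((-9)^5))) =-12321102709004375 /1769501196288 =-6963.04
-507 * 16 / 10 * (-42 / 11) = 170352 / 55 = 3097.31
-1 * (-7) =7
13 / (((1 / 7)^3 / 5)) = 22295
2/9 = 0.22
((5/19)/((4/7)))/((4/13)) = 455/304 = 1.50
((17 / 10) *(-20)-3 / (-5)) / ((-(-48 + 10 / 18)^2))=13527 / 911645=0.01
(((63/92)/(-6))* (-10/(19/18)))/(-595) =-27/14858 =-0.00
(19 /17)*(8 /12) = 38 /51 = 0.75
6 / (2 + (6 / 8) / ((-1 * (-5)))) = 2.79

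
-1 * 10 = -10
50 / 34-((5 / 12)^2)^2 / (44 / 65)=22118975 / 15510528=1.43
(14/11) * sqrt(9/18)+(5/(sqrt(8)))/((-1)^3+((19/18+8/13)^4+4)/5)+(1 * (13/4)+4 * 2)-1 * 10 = 5/4+13949930299 * sqrt(2)/8964727475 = 3.45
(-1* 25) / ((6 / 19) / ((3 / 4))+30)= -475 / 578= -0.82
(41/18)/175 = 41/3150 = 0.01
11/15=0.73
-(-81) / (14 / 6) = 243 / 7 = 34.71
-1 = -1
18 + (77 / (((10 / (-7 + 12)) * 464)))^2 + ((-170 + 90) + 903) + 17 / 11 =7981518531 / 9473024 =842.55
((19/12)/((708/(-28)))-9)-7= -16.06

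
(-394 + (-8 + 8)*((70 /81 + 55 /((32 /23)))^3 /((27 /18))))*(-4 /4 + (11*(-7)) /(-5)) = -28368 /5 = -5673.60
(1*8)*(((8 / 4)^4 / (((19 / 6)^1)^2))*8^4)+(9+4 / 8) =37755595 / 722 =52293.07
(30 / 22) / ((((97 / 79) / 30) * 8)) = 17775 / 4268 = 4.16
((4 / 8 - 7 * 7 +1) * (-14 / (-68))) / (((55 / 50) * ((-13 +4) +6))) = 3325 / 1122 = 2.96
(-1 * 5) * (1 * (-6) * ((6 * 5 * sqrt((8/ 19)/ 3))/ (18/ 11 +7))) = 1320 * sqrt(114)/ 361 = 39.04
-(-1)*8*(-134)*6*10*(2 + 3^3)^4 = -45492313920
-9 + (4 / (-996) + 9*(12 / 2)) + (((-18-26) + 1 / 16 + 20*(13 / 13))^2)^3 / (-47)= -785935867612692473 / 196343758848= -4002856.38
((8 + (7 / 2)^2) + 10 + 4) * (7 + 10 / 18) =2329 / 9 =258.78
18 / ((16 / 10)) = 45 / 4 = 11.25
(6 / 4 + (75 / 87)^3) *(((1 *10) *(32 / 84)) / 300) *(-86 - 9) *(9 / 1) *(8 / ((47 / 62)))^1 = -1968051616 / 8023981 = -245.27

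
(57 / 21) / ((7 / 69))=26.76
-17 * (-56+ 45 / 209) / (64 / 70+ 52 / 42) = 20811315 / 47234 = 440.60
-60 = -60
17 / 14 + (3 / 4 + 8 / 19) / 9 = 6437 / 4788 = 1.34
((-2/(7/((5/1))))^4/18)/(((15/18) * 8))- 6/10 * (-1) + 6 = 238949/36015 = 6.63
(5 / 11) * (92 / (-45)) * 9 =-92 / 11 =-8.36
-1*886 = -886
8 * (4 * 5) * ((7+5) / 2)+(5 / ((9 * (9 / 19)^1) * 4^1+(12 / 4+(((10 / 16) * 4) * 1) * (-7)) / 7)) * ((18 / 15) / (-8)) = 7650801 / 7970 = 959.95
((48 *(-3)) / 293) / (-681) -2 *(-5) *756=7560.00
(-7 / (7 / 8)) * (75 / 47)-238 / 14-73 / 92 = -132139 / 4324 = -30.56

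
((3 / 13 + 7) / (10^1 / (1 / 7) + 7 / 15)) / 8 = 705 / 54964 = 0.01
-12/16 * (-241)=723/4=180.75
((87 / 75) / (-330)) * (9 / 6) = -29 / 5500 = -0.01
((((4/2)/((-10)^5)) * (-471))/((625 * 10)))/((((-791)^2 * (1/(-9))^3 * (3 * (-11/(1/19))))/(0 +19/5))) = 114453/10753892187500000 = 0.00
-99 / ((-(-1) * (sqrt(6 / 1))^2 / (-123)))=4059 / 2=2029.50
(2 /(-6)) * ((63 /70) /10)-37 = -3703 /100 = -37.03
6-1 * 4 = 2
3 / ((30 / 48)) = 24 / 5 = 4.80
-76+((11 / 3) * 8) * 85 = 7252 / 3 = 2417.33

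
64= 64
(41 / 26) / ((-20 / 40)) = -41 / 13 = -3.15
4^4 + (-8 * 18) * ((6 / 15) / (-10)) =6544 / 25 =261.76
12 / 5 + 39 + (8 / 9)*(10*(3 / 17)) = 10957 / 255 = 42.97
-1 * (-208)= 208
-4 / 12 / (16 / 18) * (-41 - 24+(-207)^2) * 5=-80220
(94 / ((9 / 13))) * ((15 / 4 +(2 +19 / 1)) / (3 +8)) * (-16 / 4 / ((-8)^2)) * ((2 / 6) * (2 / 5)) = -611 / 240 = -2.55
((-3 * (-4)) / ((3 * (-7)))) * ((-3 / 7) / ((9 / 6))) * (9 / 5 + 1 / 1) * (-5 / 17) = -0.13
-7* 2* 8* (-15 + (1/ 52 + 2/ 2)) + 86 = 21474/ 13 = 1651.85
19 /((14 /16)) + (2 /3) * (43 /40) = 9421 /420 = 22.43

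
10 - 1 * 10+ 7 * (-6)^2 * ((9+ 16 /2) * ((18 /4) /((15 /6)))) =38556 /5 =7711.20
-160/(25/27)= -864/5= -172.80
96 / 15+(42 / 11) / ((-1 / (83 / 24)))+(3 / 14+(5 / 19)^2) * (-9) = -5201589 / 555940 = -9.36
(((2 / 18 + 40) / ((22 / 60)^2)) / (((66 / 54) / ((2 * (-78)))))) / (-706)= 25342200 / 469843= 53.94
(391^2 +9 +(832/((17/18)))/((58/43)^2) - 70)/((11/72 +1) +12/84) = 1104662258784/9335941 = 118323.61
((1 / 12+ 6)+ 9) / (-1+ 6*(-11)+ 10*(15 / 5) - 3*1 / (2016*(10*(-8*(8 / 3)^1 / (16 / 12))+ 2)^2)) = -253035104 / 620704897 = -0.41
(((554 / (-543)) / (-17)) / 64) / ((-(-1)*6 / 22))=3047 / 886176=0.00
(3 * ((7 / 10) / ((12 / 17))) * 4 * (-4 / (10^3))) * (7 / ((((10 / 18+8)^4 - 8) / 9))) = -49187817 / 87751382500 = -0.00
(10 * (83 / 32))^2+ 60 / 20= 172993 / 256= 675.75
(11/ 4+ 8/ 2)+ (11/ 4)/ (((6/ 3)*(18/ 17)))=1159/ 144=8.05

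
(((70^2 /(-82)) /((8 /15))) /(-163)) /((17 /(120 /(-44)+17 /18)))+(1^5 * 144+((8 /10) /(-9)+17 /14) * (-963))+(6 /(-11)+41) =-944132641091 /1049765640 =-899.37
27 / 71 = 0.38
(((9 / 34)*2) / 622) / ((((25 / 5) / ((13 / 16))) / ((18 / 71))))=1053 / 30030160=0.00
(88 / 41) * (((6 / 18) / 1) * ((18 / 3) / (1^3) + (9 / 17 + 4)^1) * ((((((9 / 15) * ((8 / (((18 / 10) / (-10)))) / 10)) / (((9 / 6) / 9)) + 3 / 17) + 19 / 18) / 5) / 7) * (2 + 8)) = -31.79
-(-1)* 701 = 701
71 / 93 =0.76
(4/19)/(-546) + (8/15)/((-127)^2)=-0.00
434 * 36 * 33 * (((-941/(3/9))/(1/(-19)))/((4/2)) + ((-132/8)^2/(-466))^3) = 11193996362271331455/809557568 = 13827301238.04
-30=-30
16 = 16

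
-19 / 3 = -6.33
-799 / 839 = -0.95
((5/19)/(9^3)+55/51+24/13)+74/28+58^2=144402807995/42854994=3369.57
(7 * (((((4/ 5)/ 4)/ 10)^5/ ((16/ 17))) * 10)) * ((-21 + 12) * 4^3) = -1071/ 7812500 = -0.00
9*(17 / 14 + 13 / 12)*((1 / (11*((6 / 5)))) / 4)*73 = 70445 / 2464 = 28.59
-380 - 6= -386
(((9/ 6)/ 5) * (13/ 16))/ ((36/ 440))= 143/ 48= 2.98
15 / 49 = 0.31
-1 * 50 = -50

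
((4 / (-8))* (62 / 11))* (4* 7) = -868 / 11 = -78.91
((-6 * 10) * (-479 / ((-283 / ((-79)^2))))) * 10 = -1793663400 / 283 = -6338033.22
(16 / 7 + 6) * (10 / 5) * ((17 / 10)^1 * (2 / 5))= 1972 / 175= 11.27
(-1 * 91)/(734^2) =-91/538756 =-0.00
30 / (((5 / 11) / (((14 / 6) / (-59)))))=-154 / 59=-2.61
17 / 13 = 1.31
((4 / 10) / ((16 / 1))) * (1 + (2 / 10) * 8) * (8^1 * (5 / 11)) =13 / 55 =0.24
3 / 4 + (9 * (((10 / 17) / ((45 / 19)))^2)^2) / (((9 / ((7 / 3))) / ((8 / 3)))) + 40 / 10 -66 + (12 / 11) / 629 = -491573558064011 / 8029021729212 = -61.22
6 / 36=1 / 6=0.17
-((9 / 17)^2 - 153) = 44136 / 289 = 152.72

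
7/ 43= 0.16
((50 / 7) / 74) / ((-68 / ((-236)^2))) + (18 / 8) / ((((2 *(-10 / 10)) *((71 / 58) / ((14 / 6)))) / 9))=-122993243 / 1250452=-98.36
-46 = -46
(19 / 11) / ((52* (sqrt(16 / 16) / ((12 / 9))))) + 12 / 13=415 / 429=0.97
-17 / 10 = -1.70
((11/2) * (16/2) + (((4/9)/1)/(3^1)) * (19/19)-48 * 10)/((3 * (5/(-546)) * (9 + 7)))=133861/135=991.56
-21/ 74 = -0.28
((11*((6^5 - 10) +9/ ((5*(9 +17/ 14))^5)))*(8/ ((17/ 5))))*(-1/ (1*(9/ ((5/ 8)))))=-1451201087665271666/ 103965428048625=-13958.50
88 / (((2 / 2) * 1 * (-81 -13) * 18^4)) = -11 / 1233468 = -0.00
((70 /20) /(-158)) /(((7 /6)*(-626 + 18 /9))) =1 /32864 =0.00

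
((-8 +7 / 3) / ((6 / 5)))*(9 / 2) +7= -57 / 4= -14.25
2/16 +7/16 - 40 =-631/16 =-39.44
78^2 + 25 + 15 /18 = 36659 /6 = 6109.83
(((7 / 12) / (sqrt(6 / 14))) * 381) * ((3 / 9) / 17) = 889 * sqrt(21) / 612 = 6.66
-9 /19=-0.47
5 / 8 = 0.62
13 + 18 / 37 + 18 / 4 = 1331 / 74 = 17.99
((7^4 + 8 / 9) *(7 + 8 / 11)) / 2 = 1837445 / 198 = 9280.03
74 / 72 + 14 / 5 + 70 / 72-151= -731 / 5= -146.20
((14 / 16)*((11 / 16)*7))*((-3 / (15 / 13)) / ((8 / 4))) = -7007 / 1280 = -5.47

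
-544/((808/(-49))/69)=229908/101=2276.32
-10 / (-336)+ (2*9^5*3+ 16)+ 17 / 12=19841441 / 56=354311.45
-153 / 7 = -21.86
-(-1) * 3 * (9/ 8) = 27/ 8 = 3.38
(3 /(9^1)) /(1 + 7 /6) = 2 /13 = 0.15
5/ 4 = 1.25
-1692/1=-1692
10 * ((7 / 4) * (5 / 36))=175 / 72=2.43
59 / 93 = 0.63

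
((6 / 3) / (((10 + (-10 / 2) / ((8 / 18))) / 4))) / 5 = -32 / 25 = -1.28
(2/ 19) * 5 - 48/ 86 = -26/ 817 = -0.03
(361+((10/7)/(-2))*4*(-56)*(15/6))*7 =5327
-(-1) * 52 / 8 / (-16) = -13 / 32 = -0.41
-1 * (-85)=85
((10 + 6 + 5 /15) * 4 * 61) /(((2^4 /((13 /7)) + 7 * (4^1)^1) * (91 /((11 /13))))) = 671 /663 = 1.01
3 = 3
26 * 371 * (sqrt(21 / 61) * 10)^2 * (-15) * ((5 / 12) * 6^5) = -984470760000 / 61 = -16138864918.03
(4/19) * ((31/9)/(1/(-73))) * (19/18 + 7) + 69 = -550079/1539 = -357.43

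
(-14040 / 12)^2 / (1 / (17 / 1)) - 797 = 23270503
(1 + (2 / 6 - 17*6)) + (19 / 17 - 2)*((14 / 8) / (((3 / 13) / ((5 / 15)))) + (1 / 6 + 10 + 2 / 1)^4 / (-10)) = 26886889 / 14688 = 1830.53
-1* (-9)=9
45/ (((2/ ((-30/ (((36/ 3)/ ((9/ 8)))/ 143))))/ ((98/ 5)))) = -2837835/ 16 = -177364.69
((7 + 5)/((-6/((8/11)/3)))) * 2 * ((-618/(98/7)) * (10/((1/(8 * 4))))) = 1054720/77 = 13697.66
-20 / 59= -0.34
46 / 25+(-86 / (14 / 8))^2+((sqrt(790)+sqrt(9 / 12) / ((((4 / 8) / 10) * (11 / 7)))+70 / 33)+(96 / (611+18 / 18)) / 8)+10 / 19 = 70 * sqrt(3) / 11+sqrt(790)+31592436511 / 13057275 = 2458.66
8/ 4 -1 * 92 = -90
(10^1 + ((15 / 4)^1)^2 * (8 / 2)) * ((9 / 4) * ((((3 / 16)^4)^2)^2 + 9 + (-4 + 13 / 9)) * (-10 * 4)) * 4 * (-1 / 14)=1417632282065092373837525 / 129127208515966861312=10978.57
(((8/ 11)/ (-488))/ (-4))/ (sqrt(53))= sqrt(53)/ 142252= 0.00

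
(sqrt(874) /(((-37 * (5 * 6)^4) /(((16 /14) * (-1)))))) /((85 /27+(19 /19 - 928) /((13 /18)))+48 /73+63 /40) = -3796 * sqrt(874) /127234669870875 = -0.00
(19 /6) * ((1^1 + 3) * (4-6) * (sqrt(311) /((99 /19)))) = -1444 * sqrt(311) /297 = -85.74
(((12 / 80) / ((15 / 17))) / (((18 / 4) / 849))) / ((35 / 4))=9622 / 2625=3.67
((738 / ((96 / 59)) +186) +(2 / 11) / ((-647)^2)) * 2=47119884899 / 36837592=1279.13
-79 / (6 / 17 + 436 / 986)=-38947 / 392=-99.35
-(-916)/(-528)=-229/132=-1.73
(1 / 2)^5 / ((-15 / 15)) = -1 / 32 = -0.03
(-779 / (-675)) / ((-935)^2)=779 / 590101875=0.00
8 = 8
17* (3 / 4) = 51 / 4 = 12.75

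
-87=-87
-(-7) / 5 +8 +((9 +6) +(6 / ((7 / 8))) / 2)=974 / 35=27.83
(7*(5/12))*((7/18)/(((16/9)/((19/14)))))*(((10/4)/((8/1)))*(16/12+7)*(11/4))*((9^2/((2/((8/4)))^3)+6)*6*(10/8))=132584375/32768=4046.15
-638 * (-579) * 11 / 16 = 2031711 / 8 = 253963.88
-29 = -29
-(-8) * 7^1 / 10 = 28 / 5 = 5.60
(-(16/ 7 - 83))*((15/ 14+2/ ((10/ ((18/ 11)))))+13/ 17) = 3200047/ 18326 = 174.62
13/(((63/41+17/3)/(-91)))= -145509/886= -164.23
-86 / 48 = -43 / 24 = -1.79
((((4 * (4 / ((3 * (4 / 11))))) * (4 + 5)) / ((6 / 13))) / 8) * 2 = 143 / 2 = 71.50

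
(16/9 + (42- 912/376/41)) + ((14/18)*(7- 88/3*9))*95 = -109525241/5781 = -18945.73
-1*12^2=-144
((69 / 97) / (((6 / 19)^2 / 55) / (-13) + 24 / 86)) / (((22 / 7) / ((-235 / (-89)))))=38175325825 / 17817545104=2.14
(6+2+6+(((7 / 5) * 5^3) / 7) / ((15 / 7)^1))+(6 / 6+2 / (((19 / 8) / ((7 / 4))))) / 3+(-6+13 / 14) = 17093 / 798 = 21.42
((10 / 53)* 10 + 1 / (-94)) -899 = -4469471 / 4982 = -897.12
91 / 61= 1.49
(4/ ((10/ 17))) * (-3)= -102/ 5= -20.40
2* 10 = 20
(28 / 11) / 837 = 28 / 9207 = 0.00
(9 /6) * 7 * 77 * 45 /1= 72765 /2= 36382.50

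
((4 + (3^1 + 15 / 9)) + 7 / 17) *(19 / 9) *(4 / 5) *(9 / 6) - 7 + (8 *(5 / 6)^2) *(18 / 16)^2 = 563773 / 24480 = 23.03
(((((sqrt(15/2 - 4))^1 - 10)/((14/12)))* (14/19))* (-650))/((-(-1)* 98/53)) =2067000/931 - 103350* sqrt(14)/931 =1804.83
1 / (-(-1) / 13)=13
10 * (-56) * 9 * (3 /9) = -1680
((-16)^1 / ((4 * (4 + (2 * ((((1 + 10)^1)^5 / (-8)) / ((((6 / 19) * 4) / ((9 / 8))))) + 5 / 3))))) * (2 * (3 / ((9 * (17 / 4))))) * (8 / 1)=0.00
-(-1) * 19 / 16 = 19 / 16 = 1.19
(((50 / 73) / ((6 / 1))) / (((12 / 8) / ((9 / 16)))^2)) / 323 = 75 / 1509056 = 0.00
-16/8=-2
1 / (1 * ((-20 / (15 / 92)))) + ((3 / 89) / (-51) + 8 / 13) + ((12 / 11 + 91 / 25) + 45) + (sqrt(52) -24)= 2 * sqrt(13) + 52424828867 / 1990502800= 33.55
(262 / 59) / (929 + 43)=131 / 28674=0.00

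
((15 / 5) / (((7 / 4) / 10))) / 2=60 / 7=8.57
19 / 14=1.36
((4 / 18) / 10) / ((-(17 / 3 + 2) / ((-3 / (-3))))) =-0.00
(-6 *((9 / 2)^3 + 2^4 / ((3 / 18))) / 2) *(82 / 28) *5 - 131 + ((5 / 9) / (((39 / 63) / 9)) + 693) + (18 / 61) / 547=-371657736053 / 48582352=-7650.06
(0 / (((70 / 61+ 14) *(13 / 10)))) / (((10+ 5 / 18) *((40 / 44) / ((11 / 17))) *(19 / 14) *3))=0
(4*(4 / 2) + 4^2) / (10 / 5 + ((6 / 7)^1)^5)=201684 / 20695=9.75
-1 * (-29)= 29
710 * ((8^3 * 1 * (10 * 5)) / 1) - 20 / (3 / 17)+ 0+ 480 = 54529100 / 3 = 18176366.67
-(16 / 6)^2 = -64 / 9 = -7.11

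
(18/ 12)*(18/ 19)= 27/ 19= 1.42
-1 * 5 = -5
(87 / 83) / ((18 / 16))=232 / 249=0.93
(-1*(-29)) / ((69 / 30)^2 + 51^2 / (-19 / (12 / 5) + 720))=4956100 / 1528301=3.24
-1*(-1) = 1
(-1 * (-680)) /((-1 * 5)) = -136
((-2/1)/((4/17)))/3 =-17/6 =-2.83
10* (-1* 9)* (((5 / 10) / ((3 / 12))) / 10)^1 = -18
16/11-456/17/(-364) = 26006/17017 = 1.53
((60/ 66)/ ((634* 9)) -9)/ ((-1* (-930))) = -141221/ 14593095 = -0.01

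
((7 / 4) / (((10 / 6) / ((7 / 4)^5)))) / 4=352947 / 81920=4.31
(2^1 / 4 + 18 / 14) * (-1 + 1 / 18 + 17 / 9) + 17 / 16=2771 / 1008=2.75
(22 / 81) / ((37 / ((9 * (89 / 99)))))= 178 / 2997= 0.06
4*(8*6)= 192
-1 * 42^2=-1764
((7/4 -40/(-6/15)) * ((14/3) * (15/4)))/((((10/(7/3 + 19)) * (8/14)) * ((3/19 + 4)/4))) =1515668/237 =6395.22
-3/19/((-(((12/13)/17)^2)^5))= 277921878692682183940201/392143306752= 708725289727.94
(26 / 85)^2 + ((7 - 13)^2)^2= 9364276 / 7225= 1296.09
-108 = -108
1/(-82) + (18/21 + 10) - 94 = -47731/574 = -83.16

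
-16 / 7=-2.29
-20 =-20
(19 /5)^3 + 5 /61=419024 /7625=54.95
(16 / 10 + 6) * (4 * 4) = 608 / 5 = 121.60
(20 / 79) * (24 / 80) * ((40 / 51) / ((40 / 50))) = 100 / 1343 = 0.07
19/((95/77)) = 77/5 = 15.40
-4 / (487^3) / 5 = -4 / 577506515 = -0.00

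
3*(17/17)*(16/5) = 48/5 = 9.60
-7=-7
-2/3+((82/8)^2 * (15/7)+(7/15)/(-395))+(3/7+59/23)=165317833/726800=227.46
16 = 16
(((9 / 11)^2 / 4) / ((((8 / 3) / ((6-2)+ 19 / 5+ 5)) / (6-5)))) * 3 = 1458 / 605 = 2.41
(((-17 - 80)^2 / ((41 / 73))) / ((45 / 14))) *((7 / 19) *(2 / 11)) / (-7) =-19231996 / 385605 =-49.87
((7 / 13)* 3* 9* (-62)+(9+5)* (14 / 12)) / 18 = -34517 / 702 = -49.17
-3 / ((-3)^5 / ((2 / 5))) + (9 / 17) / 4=3781 / 27540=0.14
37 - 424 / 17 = 205 / 17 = 12.06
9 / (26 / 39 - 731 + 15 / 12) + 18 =157374 / 8749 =17.99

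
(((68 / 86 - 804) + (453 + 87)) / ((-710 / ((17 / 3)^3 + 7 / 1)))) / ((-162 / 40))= -115488872 / 6676911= -17.30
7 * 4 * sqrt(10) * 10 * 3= 840 * sqrt(10)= 2656.31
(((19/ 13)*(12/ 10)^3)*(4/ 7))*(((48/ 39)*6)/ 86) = 0.12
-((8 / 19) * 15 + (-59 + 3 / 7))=6950 / 133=52.26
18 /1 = 18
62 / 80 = 31 / 40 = 0.78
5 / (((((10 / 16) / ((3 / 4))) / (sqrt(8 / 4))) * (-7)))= -6 * sqrt(2) / 7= -1.21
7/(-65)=-7/65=-0.11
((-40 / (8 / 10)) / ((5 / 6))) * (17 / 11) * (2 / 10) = -204 / 11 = -18.55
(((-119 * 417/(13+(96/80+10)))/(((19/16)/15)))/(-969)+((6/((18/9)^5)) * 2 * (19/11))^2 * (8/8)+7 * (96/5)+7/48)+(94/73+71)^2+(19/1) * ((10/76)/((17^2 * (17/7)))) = 5914525573193142883/1097883579587520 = 5387.21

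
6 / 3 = 2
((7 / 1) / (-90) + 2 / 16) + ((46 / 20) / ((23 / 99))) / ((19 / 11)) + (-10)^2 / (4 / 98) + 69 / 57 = 16805807 / 6840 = 2456.99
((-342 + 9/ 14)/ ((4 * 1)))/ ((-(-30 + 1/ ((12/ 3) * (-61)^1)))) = -291519/ 102494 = -2.84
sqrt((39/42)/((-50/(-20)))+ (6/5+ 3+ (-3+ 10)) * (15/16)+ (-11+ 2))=sqrt(9170)/70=1.37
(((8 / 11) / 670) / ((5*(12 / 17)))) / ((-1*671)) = -0.00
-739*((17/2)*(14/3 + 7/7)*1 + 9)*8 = -1013908/3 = -337969.33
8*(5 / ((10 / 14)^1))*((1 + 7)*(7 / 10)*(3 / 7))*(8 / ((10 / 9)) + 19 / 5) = 7392 / 5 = 1478.40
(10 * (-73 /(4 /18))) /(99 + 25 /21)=-68985 /2104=-32.79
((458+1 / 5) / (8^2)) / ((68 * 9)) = 2291 / 195840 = 0.01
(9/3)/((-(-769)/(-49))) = -147/769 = -0.19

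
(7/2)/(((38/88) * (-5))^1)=-1.62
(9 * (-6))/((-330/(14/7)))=18/55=0.33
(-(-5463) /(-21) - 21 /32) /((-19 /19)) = 58419 /224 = 260.80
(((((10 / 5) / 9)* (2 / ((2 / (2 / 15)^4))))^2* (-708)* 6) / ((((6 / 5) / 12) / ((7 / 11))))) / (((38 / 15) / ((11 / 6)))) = -0.00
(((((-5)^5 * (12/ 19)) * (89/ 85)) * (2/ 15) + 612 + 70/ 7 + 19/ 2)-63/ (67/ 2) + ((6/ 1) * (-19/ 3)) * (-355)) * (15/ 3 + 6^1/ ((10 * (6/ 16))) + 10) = 49733547461/ 216410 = 229811.69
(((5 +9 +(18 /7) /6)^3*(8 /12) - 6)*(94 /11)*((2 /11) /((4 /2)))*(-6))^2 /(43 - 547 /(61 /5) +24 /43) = -67769276.53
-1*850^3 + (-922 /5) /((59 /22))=-181166895284 /295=-614125068.76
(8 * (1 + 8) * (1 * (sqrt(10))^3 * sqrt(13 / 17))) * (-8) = -5760 * sqrt(2210) / 17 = -15928.31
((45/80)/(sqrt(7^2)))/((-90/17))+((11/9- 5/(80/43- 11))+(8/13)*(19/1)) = 230824561/17166240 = 13.45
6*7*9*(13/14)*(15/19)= 5265/19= 277.11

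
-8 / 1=-8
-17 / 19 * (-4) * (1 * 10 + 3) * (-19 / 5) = -884 / 5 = -176.80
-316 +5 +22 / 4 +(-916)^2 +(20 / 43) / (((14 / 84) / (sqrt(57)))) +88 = 120 * sqrt(57) / 43 +1677677 / 2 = 838859.57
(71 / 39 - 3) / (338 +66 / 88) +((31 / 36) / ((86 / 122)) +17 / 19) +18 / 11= 21366721969 / 5699016180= 3.75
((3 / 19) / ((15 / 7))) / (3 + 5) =7 / 760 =0.01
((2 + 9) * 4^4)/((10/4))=5632/5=1126.40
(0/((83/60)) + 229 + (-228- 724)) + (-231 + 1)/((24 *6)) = -52171/72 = -724.60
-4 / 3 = -1.33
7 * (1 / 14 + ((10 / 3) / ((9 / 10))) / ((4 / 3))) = 19.94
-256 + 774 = 518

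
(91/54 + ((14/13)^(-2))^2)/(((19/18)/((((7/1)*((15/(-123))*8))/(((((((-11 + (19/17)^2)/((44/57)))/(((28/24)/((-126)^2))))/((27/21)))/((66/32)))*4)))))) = 440447668375/7268038781568768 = 0.00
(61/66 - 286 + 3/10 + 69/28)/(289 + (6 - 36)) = -1304279/1196580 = -1.09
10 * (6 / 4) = 15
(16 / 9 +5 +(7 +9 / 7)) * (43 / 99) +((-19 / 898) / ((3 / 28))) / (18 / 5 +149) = 1996740377 / 305245017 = 6.54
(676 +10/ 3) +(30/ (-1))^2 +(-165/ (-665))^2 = 83813749/ 53067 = 1579.39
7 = 7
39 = 39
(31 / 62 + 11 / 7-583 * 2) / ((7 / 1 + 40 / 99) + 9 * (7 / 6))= -322641 / 4963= -65.01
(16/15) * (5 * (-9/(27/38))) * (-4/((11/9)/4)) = 9728/11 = 884.36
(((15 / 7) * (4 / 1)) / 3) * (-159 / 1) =-3180 / 7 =-454.29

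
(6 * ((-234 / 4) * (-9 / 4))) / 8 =3159 / 32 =98.72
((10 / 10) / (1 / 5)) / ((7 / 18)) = 90 / 7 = 12.86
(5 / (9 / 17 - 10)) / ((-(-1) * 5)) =-17 / 161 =-0.11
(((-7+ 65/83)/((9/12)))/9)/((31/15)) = -3440/7719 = -0.45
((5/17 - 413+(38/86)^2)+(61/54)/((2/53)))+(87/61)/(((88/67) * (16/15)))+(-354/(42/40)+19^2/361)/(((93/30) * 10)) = -6206855904639767/15817644855936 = -392.40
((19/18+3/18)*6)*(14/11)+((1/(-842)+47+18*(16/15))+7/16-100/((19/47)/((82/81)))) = -9042497851/51833520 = -174.45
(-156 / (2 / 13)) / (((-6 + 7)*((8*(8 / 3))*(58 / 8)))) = -6.56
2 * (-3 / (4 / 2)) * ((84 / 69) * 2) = -7.30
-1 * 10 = -10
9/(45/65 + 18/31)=403/57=7.07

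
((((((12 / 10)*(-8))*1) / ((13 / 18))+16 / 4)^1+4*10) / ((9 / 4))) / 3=7984 / 1755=4.55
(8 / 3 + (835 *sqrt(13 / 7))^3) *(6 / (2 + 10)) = 4 / 3 + 7568377375 *sqrt(91) / 98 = 736711416.55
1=1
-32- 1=-33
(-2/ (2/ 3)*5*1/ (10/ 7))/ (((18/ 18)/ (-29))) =304.50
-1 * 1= -1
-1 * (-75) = 75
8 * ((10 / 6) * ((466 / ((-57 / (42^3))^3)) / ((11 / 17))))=-1590938618694082560 / 75449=-21086278395924.17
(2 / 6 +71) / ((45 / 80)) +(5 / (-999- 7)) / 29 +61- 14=136913447 / 787698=173.81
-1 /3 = -0.33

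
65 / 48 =1.35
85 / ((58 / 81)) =6885 / 58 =118.71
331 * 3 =993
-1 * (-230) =230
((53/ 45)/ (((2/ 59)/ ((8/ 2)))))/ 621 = 6254/ 27945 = 0.22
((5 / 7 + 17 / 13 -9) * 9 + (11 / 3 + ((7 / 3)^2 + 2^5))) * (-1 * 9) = 17765 / 91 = 195.22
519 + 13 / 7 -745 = -1569 / 7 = -224.14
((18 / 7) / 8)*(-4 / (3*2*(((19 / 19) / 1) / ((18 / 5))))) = -0.77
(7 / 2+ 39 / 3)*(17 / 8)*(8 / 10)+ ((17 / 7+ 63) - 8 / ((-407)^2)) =2167847343 / 23190860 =93.48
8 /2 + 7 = 11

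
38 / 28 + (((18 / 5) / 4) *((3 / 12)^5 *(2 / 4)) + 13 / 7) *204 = 13630093 / 35840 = 380.30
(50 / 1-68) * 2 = -36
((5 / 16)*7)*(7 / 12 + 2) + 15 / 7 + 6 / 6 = 11819 / 1344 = 8.79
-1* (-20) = 20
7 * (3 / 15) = 7 / 5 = 1.40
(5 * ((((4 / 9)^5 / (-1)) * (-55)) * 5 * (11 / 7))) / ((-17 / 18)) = -30976000 / 780759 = -39.67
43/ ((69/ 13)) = 559/ 69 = 8.10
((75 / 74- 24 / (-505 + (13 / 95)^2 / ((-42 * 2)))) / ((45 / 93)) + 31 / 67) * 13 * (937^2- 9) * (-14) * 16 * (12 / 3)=-831390626269583511040 / 30614903821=-27156401703.25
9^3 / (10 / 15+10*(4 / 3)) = 729 / 14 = 52.07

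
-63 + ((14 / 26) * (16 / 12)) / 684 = -420140 / 6669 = -63.00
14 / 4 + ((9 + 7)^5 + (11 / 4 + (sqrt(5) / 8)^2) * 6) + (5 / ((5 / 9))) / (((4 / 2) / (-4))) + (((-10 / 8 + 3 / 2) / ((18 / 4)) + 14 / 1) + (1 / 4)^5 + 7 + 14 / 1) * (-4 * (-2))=1208285477 / 1152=1048858.92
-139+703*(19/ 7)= 12384/ 7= 1769.14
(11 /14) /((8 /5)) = 55 /112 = 0.49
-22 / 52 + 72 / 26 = 2.35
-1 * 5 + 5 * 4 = 15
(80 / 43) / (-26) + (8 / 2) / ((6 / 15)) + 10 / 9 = 55540 / 5031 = 11.04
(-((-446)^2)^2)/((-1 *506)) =19783787528/253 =78196788.65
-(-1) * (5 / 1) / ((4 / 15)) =75 / 4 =18.75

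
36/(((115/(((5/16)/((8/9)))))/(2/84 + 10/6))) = 1917/10304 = 0.19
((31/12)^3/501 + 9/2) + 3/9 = 4214143/865728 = 4.87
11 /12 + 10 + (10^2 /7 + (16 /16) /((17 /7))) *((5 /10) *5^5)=32809339 /1428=22975.73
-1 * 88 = -88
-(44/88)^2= -1/4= -0.25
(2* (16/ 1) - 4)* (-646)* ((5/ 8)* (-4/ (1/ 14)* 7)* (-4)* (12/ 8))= -26589360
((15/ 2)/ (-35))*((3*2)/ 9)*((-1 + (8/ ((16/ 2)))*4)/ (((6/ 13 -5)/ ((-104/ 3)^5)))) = -158164877312/ 33453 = -4727972.90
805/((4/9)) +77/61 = 442253/244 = 1812.51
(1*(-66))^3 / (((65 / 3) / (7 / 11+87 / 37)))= -95344128 / 2405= -39644.13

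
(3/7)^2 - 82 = -81.82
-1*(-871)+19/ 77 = 67086/ 77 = 871.25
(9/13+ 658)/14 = 8563/182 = 47.05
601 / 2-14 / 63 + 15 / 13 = 70535 / 234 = 301.43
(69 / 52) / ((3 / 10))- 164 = -4149 / 26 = -159.58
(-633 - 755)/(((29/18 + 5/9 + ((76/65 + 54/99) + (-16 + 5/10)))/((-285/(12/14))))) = -494969475/12461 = -39721.49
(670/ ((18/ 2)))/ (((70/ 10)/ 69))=15410/ 21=733.81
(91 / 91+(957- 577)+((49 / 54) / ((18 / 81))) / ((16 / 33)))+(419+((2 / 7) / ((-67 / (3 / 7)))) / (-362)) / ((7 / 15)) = 342689001203 / 266211904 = 1287.28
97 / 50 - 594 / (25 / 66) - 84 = -82511 / 50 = -1650.22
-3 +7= 4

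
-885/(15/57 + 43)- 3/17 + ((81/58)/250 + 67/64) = -10579737741/540328000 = -19.58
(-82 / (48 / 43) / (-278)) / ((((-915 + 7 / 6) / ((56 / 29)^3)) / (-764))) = 29567851264 / 18587759293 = 1.59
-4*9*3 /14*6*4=-1296 /7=-185.14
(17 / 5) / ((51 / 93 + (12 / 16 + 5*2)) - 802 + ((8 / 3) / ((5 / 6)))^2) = -10540 / 2419431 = -0.00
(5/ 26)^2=0.04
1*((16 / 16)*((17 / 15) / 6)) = 17 / 90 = 0.19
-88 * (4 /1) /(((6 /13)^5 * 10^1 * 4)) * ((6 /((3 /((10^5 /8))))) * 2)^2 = -255263937500000 /243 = -1050468878600.82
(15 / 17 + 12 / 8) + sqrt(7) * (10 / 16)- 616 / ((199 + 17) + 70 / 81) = -136809 / 298622 + 5 * sqrt(7) / 8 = 1.20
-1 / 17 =-0.06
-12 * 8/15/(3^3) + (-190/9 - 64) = -85.35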